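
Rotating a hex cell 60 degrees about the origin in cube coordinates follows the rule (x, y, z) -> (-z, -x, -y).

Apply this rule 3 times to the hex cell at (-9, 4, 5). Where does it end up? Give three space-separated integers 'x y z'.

Start: (-9, 4, 5)
Step 1: (-9, 4, 5) -> (-(5), -(-9), -(4)) = (-5, 9, -4)
Step 2: (-5, 9, -4) -> (-(-4), -(-5), -(9)) = (4, 5, -9)
Step 3: (4, 5, -9) -> (-(-9), -(4), -(5)) = (9, -4, -5)

Answer: 9 -4 -5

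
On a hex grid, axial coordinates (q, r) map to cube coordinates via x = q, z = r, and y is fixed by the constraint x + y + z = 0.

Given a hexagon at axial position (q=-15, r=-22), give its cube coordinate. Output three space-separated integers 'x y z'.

Answer: -15 37 -22

Derivation:
x = q = -15
z = r = -22
y = -x - z = -(-15) - (-22) = 37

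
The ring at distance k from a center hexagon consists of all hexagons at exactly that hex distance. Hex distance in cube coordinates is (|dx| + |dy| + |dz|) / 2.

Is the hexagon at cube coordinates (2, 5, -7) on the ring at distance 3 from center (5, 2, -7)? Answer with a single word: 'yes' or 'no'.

|px - cx| = |2 - 5| = 3
|py - cy| = |5 - 2| = 3
|pz - cz| = |-7 - (-7)| = 0
distance = (3+3+0)/2 = 6/2 = 3
radius = 3; distance == radius -> yes

Answer: yes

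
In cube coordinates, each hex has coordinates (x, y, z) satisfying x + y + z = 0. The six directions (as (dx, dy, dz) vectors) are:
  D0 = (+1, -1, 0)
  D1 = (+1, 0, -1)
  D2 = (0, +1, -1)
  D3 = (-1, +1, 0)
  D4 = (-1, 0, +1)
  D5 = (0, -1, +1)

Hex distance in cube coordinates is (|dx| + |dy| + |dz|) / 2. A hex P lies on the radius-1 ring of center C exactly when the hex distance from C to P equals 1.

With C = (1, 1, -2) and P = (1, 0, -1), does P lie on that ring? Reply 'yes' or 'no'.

|px - cx| = |1 - 1| = 0
|py - cy| = |0 - 1| = 1
|pz - cz| = |-1 - (-2)| = 1
distance = (0+1+1)/2 = 2/2 = 1
radius = 1; distance == radius -> yes

Answer: yes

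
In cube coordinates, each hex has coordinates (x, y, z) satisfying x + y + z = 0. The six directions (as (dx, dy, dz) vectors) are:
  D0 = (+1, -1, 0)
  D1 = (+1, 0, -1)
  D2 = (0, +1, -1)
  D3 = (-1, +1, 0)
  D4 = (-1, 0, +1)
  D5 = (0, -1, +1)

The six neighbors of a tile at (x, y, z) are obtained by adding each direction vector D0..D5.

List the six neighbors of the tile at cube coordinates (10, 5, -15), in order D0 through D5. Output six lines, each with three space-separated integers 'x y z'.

Center: (10, 5, -15). Add each direction:
  D0: (10, 5, -15) + (1, -1, 0) = (11, 4, -15)
  D1: (10, 5, -15) + (1, 0, -1) = (11, 5, -16)
  D2: (10, 5, -15) + (0, 1, -1) = (10, 6, -16)
  D3: (10, 5, -15) + (-1, 1, 0) = (9, 6, -15)
  D4: (10, 5, -15) + (-1, 0, 1) = (9, 5, -14)
  D5: (10, 5, -15) + (0, -1, 1) = (10, 4, -14)

Answer: 11 4 -15
11 5 -16
10 6 -16
9 6 -15
9 5 -14
10 4 -14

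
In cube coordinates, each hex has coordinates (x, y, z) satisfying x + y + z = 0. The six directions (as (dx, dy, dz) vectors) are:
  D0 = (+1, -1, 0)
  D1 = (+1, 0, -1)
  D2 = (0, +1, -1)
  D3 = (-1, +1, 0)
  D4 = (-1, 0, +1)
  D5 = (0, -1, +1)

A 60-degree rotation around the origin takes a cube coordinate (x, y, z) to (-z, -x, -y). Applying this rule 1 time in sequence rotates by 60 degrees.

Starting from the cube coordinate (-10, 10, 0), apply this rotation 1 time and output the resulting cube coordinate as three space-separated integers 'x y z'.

Answer: 0 10 -10

Derivation:
Start: (-10, 10, 0)
Step 1: (-10, 10, 0) -> (-(0), -(-10), -(10)) = (0, 10, -10)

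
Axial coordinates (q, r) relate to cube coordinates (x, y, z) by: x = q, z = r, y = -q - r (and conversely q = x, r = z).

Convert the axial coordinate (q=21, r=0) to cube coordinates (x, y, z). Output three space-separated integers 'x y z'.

x = q = 21
z = r = 0
y = -x - z = -(21) - (0) = -21

Answer: 21 -21 0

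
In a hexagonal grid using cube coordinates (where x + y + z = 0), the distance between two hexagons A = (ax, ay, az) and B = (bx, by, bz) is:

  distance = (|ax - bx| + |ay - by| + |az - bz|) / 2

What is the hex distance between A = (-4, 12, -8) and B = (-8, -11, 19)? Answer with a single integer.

Answer: 27

Derivation:
|ax - bx| = |-4 - (-8)| = 4
|ay - by| = |12 - (-11)| = 23
|az - bz| = |-8 - 19| = 27
distance = (4 + 23 + 27) / 2 = 54 / 2 = 27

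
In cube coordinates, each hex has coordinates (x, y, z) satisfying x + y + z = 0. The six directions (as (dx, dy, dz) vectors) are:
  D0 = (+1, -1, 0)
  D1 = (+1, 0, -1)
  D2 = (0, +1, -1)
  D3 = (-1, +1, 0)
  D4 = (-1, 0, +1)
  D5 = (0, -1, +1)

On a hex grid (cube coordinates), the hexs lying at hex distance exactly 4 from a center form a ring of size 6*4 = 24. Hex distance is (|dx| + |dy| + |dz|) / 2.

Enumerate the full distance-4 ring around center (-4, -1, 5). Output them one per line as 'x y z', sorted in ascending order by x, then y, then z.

Walk ring at distance 4 from (-4, -1, 5):
Start at center + D4*4 = (-8, -1, 9)
  hex 0: (-8, -1, 9)
  hex 1: (-7, -2, 9)
  hex 2: (-6, -3, 9)
  hex 3: (-5, -4, 9)
  hex 4: (-4, -5, 9)
  hex 5: (-3, -5, 8)
  hex 6: (-2, -5, 7)
  hex 7: (-1, -5, 6)
  hex 8: (0, -5, 5)
  hex 9: (0, -4, 4)
  hex 10: (0, -3, 3)
  hex 11: (0, -2, 2)
  hex 12: (0, -1, 1)
  hex 13: (-1, 0, 1)
  hex 14: (-2, 1, 1)
  hex 15: (-3, 2, 1)
  hex 16: (-4, 3, 1)
  hex 17: (-5, 3, 2)
  hex 18: (-6, 3, 3)
  hex 19: (-7, 3, 4)
  hex 20: (-8, 3, 5)
  hex 21: (-8, 2, 6)
  hex 22: (-8, 1, 7)
  hex 23: (-8, 0, 8)
Sorted: 24 hexes.

Answer: -8 -1 9
-8 0 8
-8 1 7
-8 2 6
-8 3 5
-7 -2 9
-7 3 4
-6 -3 9
-6 3 3
-5 -4 9
-5 3 2
-4 -5 9
-4 3 1
-3 -5 8
-3 2 1
-2 -5 7
-2 1 1
-1 -5 6
-1 0 1
0 -5 5
0 -4 4
0 -3 3
0 -2 2
0 -1 1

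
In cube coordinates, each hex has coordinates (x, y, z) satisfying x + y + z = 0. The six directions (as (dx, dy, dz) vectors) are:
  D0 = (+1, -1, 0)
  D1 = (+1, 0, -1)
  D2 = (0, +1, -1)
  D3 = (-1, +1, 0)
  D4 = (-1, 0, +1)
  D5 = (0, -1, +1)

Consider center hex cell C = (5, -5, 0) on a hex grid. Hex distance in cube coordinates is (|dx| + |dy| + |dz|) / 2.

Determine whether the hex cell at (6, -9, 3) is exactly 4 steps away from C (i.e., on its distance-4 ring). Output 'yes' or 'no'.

Answer: yes

Derivation:
|px - cx| = |6 - 5| = 1
|py - cy| = |-9 - (-5)| = 4
|pz - cz| = |3 - 0| = 3
distance = (1+4+3)/2 = 8/2 = 4
radius = 4; distance == radius -> yes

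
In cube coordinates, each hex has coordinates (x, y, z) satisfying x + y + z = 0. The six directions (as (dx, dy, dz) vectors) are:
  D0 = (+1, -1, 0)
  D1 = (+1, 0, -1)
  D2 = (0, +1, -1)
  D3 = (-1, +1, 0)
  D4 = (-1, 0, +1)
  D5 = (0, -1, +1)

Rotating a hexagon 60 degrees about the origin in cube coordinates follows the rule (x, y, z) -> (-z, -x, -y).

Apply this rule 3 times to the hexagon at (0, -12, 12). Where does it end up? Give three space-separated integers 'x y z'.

Answer: 0 12 -12

Derivation:
Start: (0, -12, 12)
Step 1: (0, -12, 12) -> (-(12), -(0), -(-12)) = (-12, 0, 12)
Step 2: (-12, 0, 12) -> (-(12), -(-12), -(0)) = (-12, 12, 0)
Step 3: (-12, 12, 0) -> (-(0), -(-12), -(12)) = (0, 12, -12)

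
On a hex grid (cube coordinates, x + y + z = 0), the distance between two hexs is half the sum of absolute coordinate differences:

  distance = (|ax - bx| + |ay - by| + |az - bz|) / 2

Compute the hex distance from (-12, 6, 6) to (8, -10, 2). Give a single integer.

|ax - bx| = |-12 - 8| = 20
|ay - by| = |6 - (-10)| = 16
|az - bz| = |6 - 2| = 4
distance = (20 + 16 + 4) / 2 = 40 / 2 = 20

Answer: 20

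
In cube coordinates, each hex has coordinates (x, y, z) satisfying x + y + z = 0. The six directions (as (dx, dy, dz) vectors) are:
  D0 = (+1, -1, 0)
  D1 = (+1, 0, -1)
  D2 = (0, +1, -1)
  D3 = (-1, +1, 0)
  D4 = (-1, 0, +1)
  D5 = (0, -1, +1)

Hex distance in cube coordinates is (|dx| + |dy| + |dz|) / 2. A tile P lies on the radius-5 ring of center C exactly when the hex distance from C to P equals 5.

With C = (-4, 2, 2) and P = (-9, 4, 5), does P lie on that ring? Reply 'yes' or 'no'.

Answer: yes

Derivation:
|px - cx| = |-9 - (-4)| = 5
|py - cy| = |4 - 2| = 2
|pz - cz| = |5 - 2| = 3
distance = (5+2+3)/2 = 10/2 = 5
radius = 5; distance == radius -> yes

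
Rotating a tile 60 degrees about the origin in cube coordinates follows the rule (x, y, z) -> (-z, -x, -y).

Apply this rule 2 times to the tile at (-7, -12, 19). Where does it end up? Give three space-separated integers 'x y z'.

Start: (-7, -12, 19)
Step 1: (-7, -12, 19) -> (-(19), -(-7), -(-12)) = (-19, 7, 12)
Step 2: (-19, 7, 12) -> (-(12), -(-19), -(7)) = (-12, 19, -7)

Answer: -12 19 -7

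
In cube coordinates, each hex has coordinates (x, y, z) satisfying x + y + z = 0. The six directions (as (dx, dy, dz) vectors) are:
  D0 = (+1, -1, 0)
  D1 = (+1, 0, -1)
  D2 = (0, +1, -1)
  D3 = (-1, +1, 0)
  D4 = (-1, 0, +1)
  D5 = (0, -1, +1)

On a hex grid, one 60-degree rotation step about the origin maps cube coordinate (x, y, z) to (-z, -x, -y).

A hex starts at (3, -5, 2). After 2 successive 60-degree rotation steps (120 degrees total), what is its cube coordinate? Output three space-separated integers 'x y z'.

Answer: -5 2 3

Derivation:
Start: (3, -5, 2)
Step 1: (3, -5, 2) -> (-(2), -(3), -(-5)) = (-2, -3, 5)
Step 2: (-2, -3, 5) -> (-(5), -(-2), -(-3)) = (-5, 2, 3)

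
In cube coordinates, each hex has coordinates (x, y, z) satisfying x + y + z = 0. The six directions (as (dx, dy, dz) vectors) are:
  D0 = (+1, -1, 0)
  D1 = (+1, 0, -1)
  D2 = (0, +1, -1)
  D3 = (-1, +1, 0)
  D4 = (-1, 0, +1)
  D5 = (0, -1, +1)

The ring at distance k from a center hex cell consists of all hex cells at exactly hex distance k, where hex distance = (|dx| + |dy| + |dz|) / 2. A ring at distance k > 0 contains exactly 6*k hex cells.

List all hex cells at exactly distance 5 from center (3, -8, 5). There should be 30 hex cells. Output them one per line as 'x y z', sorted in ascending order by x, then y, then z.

Answer: -2 -8 10
-2 -7 9
-2 -6 8
-2 -5 7
-2 -4 6
-2 -3 5
-1 -9 10
-1 -3 4
0 -10 10
0 -3 3
1 -11 10
1 -3 2
2 -12 10
2 -3 1
3 -13 10
3 -3 0
4 -13 9
4 -4 0
5 -13 8
5 -5 0
6 -13 7
6 -6 0
7 -13 6
7 -7 0
8 -13 5
8 -12 4
8 -11 3
8 -10 2
8 -9 1
8 -8 0

Derivation:
Walk ring at distance 5 from (3, -8, 5):
Start at center + D4*5 = (-2, -8, 10)
  hex 0: (-2, -8, 10)
  hex 1: (-1, -9, 10)
  hex 2: (0, -10, 10)
  hex 3: (1, -11, 10)
  hex 4: (2, -12, 10)
  hex 5: (3, -13, 10)
  hex 6: (4, -13, 9)
  hex 7: (5, -13, 8)
  hex 8: (6, -13, 7)
  hex 9: (7, -13, 6)
  hex 10: (8, -13, 5)
  hex 11: (8, -12, 4)
  hex 12: (8, -11, 3)
  hex 13: (8, -10, 2)
  hex 14: (8, -9, 1)
  hex 15: (8, -8, 0)
  hex 16: (7, -7, 0)
  hex 17: (6, -6, 0)
  hex 18: (5, -5, 0)
  hex 19: (4, -4, 0)
  hex 20: (3, -3, 0)
  hex 21: (2, -3, 1)
  hex 22: (1, -3, 2)
  hex 23: (0, -3, 3)
  hex 24: (-1, -3, 4)
  hex 25: (-2, -3, 5)
  hex 26: (-2, -4, 6)
  hex 27: (-2, -5, 7)
  hex 28: (-2, -6, 8)
  hex 29: (-2, -7, 9)
Sorted: 30 hexes.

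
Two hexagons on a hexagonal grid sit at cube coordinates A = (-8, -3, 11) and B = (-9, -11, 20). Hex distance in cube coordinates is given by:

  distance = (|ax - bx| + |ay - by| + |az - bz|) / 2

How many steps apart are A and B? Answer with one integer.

|ax - bx| = |-8 - (-9)| = 1
|ay - by| = |-3 - (-11)| = 8
|az - bz| = |11 - 20| = 9
distance = (1 + 8 + 9) / 2 = 18 / 2 = 9

Answer: 9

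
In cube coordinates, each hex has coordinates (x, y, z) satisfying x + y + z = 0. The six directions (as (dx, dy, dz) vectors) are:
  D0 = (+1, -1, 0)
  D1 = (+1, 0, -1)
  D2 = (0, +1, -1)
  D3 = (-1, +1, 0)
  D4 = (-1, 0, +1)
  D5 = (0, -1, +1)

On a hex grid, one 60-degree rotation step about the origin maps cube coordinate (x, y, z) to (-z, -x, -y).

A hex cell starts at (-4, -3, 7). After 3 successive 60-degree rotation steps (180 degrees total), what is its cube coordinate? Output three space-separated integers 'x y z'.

Answer: 4 3 -7

Derivation:
Start: (-4, -3, 7)
Step 1: (-4, -3, 7) -> (-(7), -(-4), -(-3)) = (-7, 4, 3)
Step 2: (-7, 4, 3) -> (-(3), -(-7), -(4)) = (-3, 7, -4)
Step 3: (-3, 7, -4) -> (-(-4), -(-3), -(7)) = (4, 3, -7)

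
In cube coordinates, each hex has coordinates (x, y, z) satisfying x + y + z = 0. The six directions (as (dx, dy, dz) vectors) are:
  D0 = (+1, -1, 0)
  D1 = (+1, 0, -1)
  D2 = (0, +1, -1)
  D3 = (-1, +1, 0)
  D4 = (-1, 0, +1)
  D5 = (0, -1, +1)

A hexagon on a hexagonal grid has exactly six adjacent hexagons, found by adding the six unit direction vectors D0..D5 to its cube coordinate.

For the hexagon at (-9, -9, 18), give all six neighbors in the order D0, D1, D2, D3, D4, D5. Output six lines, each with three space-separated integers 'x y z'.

Center: (-9, -9, 18). Add each direction:
  D0: (-9, -9, 18) + (1, -1, 0) = (-8, -10, 18)
  D1: (-9, -9, 18) + (1, 0, -1) = (-8, -9, 17)
  D2: (-9, -9, 18) + (0, 1, -1) = (-9, -8, 17)
  D3: (-9, -9, 18) + (-1, 1, 0) = (-10, -8, 18)
  D4: (-9, -9, 18) + (-1, 0, 1) = (-10, -9, 19)
  D5: (-9, -9, 18) + (0, -1, 1) = (-9, -10, 19)

Answer: -8 -10 18
-8 -9 17
-9 -8 17
-10 -8 18
-10 -9 19
-9 -10 19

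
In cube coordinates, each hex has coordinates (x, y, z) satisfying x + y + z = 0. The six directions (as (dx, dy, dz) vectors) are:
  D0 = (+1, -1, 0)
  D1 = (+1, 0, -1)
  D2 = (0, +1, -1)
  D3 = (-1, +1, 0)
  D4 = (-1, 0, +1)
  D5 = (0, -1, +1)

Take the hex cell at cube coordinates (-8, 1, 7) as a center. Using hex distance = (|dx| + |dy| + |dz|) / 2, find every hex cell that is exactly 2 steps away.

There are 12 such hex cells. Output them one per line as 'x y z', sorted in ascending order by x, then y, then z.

Answer: -10 1 9
-10 2 8
-10 3 7
-9 0 9
-9 3 6
-8 -1 9
-8 3 5
-7 -1 8
-7 2 5
-6 -1 7
-6 0 6
-6 1 5

Derivation:
Walk ring at distance 2 from (-8, 1, 7):
Start at center + D4*2 = (-10, 1, 9)
  hex 0: (-10, 1, 9)
  hex 1: (-9, 0, 9)
  hex 2: (-8, -1, 9)
  hex 3: (-7, -1, 8)
  hex 4: (-6, -1, 7)
  hex 5: (-6, 0, 6)
  hex 6: (-6, 1, 5)
  hex 7: (-7, 2, 5)
  hex 8: (-8, 3, 5)
  hex 9: (-9, 3, 6)
  hex 10: (-10, 3, 7)
  hex 11: (-10, 2, 8)
Sorted: 12 hexes.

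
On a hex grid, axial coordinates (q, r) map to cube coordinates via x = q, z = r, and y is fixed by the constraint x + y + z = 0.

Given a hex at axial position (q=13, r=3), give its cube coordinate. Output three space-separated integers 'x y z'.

Answer: 13 -16 3

Derivation:
x = q = 13
z = r = 3
y = -x - z = -(13) - (3) = -16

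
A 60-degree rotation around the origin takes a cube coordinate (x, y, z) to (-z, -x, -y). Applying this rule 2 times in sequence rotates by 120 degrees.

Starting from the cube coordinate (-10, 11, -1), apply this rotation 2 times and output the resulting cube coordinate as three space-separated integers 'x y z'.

Start: (-10, 11, -1)
Step 1: (-10, 11, -1) -> (-(-1), -(-10), -(11)) = (1, 10, -11)
Step 2: (1, 10, -11) -> (-(-11), -(1), -(10)) = (11, -1, -10)

Answer: 11 -1 -10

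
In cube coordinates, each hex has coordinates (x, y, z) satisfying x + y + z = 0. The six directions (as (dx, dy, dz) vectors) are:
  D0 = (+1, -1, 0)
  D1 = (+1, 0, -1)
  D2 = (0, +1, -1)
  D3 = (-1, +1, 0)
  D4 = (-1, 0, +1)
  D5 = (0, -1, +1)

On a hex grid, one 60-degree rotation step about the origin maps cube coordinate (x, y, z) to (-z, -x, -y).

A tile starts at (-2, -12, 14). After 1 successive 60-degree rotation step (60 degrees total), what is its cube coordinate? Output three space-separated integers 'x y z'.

Start: (-2, -12, 14)
Step 1: (-2, -12, 14) -> (-(14), -(-2), -(-12)) = (-14, 2, 12)

Answer: -14 2 12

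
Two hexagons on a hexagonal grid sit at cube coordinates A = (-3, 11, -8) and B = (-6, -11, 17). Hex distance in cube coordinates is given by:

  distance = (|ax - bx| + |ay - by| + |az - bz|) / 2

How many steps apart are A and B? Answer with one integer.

|ax - bx| = |-3 - (-6)| = 3
|ay - by| = |11 - (-11)| = 22
|az - bz| = |-8 - 17| = 25
distance = (3 + 22 + 25) / 2 = 50 / 2 = 25

Answer: 25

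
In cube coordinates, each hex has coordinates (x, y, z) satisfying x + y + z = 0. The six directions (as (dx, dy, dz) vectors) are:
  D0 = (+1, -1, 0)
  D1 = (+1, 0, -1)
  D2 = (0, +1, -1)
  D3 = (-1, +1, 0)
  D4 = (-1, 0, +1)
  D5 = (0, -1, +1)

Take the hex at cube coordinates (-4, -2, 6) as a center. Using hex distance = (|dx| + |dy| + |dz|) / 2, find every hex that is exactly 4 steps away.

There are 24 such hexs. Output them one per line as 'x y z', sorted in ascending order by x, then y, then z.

Answer: -8 -2 10
-8 -1 9
-8 0 8
-8 1 7
-8 2 6
-7 -3 10
-7 2 5
-6 -4 10
-6 2 4
-5 -5 10
-5 2 3
-4 -6 10
-4 2 2
-3 -6 9
-3 1 2
-2 -6 8
-2 0 2
-1 -6 7
-1 -1 2
0 -6 6
0 -5 5
0 -4 4
0 -3 3
0 -2 2

Derivation:
Walk ring at distance 4 from (-4, -2, 6):
Start at center + D4*4 = (-8, -2, 10)
  hex 0: (-8, -2, 10)
  hex 1: (-7, -3, 10)
  hex 2: (-6, -4, 10)
  hex 3: (-5, -5, 10)
  hex 4: (-4, -6, 10)
  hex 5: (-3, -6, 9)
  hex 6: (-2, -6, 8)
  hex 7: (-1, -6, 7)
  hex 8: (0, -6, 6)
  hex 9: (0, -5, 5)
  hex 10: (0, -4, 4)
  hex 11: (0, -3, 3)
  hex 12: (0, -2, 2)
  hex 13: (-1, -1, 2)
  hex 14: (-2, 0, 2)
  hex 15: (-3, 1, 2)
  hex 16: (-4, 2, 2)
  hex 17: (-5, 2, 3)
  hex 18: (-6, 2, 4)
  hex 19: (-7, 2, 5)
  hex 20: (-8, 2, 6)
  hex 21: (-8, 1, 7)
  hex 22: (-8, 0, 8)
  hex 23: (-8, -1, 9)
Sorted: 24 hexes.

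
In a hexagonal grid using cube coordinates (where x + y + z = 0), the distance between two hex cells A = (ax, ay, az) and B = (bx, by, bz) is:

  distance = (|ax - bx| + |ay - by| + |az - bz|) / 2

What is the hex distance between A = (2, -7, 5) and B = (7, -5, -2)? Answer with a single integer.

|ax - bx| = |2 - 7| = 5
|ay - by| = |-7 - (-5)| = 2
|az - bz| = |5 - (-2)| = 7
distance = (5 + 2 + 7) / 2 = 14 / 2 = 7

Answer: 7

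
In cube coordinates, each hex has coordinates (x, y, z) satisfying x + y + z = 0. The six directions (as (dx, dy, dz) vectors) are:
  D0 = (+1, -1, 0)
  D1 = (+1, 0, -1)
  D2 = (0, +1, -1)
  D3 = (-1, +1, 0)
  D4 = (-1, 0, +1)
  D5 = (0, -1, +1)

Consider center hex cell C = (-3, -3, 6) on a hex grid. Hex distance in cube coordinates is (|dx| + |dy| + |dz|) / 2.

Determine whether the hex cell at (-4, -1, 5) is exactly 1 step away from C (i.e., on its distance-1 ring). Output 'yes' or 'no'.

Answer: no

Derivation:
|px - cx| = |-4 - (-3)| = 1
|py - cy| = |-1 - (-3)| = 2
|pz - cz| = |5 - 6| = 1
distance = (1+2+1)/2 = 4/2 = 2
radius = 1; distance != radius -> no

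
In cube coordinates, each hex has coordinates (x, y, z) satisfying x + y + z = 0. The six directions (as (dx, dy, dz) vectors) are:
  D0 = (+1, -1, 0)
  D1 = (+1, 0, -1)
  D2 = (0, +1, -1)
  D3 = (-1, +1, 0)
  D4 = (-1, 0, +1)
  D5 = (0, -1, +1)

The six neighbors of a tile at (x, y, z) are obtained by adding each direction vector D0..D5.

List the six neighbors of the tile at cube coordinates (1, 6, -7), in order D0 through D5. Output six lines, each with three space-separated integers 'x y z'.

Center: (1, 6, -7). Add each direction:
  D0: (1, 6, -7) + (1, -1, 0) = (2, 5, -7)
  D1: (1, 6, -7) + (1, 0, -1) = (2, 6, -8)
  D2: (1, 6, -7) + (0, 1, -1) = (1, 7, -8)
  D3: (1, 6, -7) + (-1, 1, 0) = (0, 7, -7)
  D4: (1, 6, -7) + (-1, 0, 1) = (0, 6, -6)
  D5: (1, 6, -7) + (0, -1, 1) = (1, 5, -6)

Answer: 2 5 -7
2 6 -8
1 7 -8
0 7 -7
0 6 -6
1 5 -6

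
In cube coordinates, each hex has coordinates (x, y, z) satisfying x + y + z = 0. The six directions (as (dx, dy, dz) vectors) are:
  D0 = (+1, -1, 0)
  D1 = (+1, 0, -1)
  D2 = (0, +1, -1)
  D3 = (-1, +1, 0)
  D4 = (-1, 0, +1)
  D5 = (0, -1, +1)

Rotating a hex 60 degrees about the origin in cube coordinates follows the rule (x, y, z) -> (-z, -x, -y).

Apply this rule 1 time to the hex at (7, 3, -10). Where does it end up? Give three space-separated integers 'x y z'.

Start: (7, 3, -10)
Step 1: (7, 3, -10) -> (-(-10), -(7), -(3)) = (10, -7, -3)

Answer: 10 -7 -3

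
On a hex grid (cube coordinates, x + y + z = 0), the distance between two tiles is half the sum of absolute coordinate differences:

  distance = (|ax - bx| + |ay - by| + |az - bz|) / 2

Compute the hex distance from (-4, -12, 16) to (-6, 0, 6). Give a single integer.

|ax - bx| = |-4 - (-6)| = 2
|ay - by| = |-12 - 0| = 12
|az - bz| = |16 - 6| = 10
distance = (2 + 12 + 10) / 2 = 24 / 2 = 12

Answer: 12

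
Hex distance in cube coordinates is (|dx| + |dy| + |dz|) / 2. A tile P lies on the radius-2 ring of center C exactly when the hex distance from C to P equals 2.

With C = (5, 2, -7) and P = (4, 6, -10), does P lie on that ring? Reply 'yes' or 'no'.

Answer: no

Derivation:
|px - cx| = |4 - 5| = 1
|py - cy| = |6 - 2| = 4
|pz - cz| = |-10 - (-7)| = 3
distance = (1+4+3)/2 = 8/2 = 4
radius = 2; distance != radius -> no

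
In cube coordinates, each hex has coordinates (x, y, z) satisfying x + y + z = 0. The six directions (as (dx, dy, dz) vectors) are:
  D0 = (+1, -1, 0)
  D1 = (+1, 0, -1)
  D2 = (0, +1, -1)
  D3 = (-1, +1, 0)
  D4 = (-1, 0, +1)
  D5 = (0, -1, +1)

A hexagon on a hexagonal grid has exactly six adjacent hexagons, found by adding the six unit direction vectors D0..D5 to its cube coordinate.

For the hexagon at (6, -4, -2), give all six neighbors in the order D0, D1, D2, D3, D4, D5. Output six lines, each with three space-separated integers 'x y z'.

Center: (6, -4, -2). Add each direction:
  D0: (6, -4, -2) + (1, -1, 0) = (7, -5, -2)
  D1: (6, -4, -2) + (1, 0, -1) = (7, -4, -3)
  D2: (6, -4, -2) + (0, 1, -1) = (6, -3, -3)
  D3: (6, -4, -2) + (-1, 1, 0) = (5, -3, -2)
  D4: (6, -4, -2) + (-1, 0, 1) = (5, -4, -1)
  D5: (6, -4, -2) + (0, -1, 1) = (6, -5, -1)

Answer: 7 -5 -2
7 -4 -3
6 -3 -3
5 -3 -2
5 -4 -1
6 -5 -1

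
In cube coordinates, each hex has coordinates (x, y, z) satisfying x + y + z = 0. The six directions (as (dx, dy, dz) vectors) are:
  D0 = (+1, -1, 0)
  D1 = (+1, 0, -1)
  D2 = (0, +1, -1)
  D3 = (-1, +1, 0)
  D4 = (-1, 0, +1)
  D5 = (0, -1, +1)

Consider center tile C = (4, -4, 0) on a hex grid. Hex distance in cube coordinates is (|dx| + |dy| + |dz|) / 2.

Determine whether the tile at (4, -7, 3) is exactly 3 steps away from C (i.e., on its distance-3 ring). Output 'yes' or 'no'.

Answer: yes

Derivation:
|px - cx| = |4 - 4| = 0
|py - cy| = |-7 - (-4)| = 3
|pz - cz| = |3 - 0| = 3
distance = (0+3+3)/2 = 6/2 = 3
radius = 3; distance == radius -> yes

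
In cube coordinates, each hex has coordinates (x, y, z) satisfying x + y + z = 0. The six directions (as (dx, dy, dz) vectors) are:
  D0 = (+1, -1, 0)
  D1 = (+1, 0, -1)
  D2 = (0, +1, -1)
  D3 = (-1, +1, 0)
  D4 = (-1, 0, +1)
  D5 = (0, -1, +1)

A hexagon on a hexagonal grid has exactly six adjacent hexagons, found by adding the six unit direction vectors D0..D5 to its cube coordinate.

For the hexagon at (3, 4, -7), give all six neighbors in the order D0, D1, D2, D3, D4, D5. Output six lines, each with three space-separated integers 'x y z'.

Answer: 4 3 -7
4 4 -8
3 5 -8
2 5 -7
2 4 -6
3 3 -6

Derivation:
Center: (3, 4, -7). Add each direction:
  D0: (3, 4, -7) + (1, -1, 0) = (4, 3, -7)
  D1: (3, 4, -7) + (1, 0, -1) = (4, 4, -8)
  D2: (3, 4, -7) + (0, 1, -1) = (3, 5, -8)
  D3: (3, 4, -7) + (-1, 1, 0) = (2, 5, -7)
  D4: (3, 4, -7) + (-1, 0, 1) = (2, 4, -6)
  D5: (3, 4, -7) + (0, -1, 1) = (3, 3, -6)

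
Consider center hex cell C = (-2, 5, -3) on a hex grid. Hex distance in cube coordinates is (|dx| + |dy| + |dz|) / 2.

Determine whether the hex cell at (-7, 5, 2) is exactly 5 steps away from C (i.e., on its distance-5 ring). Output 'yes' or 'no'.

|px - cx| = |-7 - (-2)| = 5
|py - cy| = |5 - 5| = 0
|pz - cz| = |2 - (-3)| = 5
distance = (5+0+5)/2 = 10/2 = 5
radius = 5; distance == radius -> yes

Answer: yes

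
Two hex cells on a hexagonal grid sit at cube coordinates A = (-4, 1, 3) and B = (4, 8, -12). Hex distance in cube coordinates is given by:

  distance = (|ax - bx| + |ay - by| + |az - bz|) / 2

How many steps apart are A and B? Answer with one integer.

|ax - bx| = |-4 - 4| = 8
|ay - by| = |1 - 8| = 7
|az - bz| = |3 - (-12)| = 15
distance = (8 + 7 + 15) / 2 = 30 / 2 = 15

Answer: 15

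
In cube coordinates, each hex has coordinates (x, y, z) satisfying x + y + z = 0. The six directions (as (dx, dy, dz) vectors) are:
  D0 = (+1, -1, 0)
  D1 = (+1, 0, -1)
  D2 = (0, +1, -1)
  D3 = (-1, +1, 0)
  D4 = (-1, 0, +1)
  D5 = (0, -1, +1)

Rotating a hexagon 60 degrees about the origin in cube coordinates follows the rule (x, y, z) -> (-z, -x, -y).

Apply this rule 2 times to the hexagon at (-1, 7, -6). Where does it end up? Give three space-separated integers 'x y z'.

Start: (-1, 7, -6)
Step 1: (-1, 7, -6) -> (-(-6), -(-1), -(7)) = (6, 1, -7)
Step 2: (6, 1, -7) -> (-(-7), -(6), -(1)) = (7, -6, -1)

Answer: 7 -6 -1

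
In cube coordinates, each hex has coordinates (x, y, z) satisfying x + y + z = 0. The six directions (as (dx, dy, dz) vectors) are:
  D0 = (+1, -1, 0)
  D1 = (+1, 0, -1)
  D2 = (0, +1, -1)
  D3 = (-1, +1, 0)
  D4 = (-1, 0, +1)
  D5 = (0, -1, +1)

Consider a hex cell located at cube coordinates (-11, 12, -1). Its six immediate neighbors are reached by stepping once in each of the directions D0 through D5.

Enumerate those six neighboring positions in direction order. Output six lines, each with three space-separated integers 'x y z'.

Center: (-11, 12, -1). Add each direction:
  D0: (-11, 12, -1) + (1, -1, 0) = (-10, 11, -1)
  D1: (-11, 12, -1) + (1, 0, -1) = (-10, 12, -2)
  D2: (-11, 12, -1) + (0, 1, -1) = (-11, 13, -2)
  D3: (-11, 12, -1) + (-1, 1, 0) = (-12, 13, -1)
  D4: (-11, 12, -1) + (-1, 0, 1) = (-12, 12, 0)
  D5: (-11, 12, -1) + (0, -1, 1) = (-11, 11, 0)

Answer: -10 11 -1
-10 12 -2
-11 13 -2
-12 13 -1
-12 12 0
-11 11 0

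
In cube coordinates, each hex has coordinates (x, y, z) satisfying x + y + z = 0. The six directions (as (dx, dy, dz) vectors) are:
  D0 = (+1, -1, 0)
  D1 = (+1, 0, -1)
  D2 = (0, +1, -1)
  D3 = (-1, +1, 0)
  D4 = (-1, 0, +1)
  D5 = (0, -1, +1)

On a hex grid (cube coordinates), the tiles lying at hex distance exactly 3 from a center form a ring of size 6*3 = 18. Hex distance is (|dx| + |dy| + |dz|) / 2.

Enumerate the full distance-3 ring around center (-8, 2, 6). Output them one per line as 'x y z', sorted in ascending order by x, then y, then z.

Answer: -11 2 9
-11 3 8
-11 4 7
-11 5 6
-10 1 9
-10 5 5
-9 0 9
-9 5 4
-8 -1 9
-8 5 3
-7 -1 8
-7 4 3
-6 -1 7
-6 3 3
-5 -1 6
-5 0 5
-5 1 4
-5 2 3

Derivation:
Walk ring at distance 3 from (-8, 2, 6):
Start at center + D4*3 = (-11, 2, 9)
  hex 0: (-11, 2, 9)
  hex 1: (-10, 1, 9)
  hex 2: (-9, 0, 9)
  hex 3: (-8, -1, 9)
  hex 4: (-7, -1, 8)
  hex 5: (-6, -1, 7)
  hex 6: (-5, -1, 6)
  hex 7: (-5, 0, 5)
  hex 8: (-5, 1, 4)
  hex 9: (-5, 2, 3)
  hex 10: (-6, 3, 3)
  hex 11: (-7, 4, 3)
  hex 12: (-8, 5, 3)
  hex 13: (-9, 5, 4)
  hex 14: (-10, 5, 5)
  hex 15: (-11, 5, 6)
  hex 16: (-11, 4, 7)
  hex 17: (-11, 3, 8)
Sorted: 18 hexes.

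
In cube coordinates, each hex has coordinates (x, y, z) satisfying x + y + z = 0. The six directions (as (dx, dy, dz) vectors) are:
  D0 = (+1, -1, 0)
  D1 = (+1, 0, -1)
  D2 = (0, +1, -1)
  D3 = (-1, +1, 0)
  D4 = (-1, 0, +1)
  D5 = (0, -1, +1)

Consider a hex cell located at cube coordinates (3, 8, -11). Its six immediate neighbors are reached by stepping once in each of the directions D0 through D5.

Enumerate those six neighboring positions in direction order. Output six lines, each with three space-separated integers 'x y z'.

Center: (3, 8, -11). Add each direction:
  D0: (3, 8, -11) + (1, -1, 0) = (4, 7, -11)
  D1: (3, 8, -11) + (1, 0, -1) = (4, 8, -12)
  D2: (3, 8, -11) + (0, 1, -1) = (3, 9, -12)
  D3: (3, 8, -11) + (-1, 1, 0) = (2, 9, -11)
  D4: (3, 8, -11) + (-1, 0, 1) = (2, 8, -10)
  D5: (3, 8, -11) + (0, -1, 1) = (3, 7, -10)

Answer: 4 7 -11
4 8 -12
3 9 -12
2 9 -11
2 8 -10
3 7 -10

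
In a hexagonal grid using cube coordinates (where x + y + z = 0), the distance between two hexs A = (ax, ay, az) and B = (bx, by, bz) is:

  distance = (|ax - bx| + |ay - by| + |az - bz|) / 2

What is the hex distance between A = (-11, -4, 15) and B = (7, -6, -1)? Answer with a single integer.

|ax - bx| = |-11 - 7| = 18
|ay - by| = |-4 - (-6)| = 2
|az - bz| = |15 - (-1)| = 16
distance = (18 + 2 + 16) / 2 = 36 / 2 = 18

Answer: 18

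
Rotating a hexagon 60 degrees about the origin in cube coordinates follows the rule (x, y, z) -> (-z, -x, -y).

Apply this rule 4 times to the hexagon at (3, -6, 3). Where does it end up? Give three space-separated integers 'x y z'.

Answer: 3 3 -6

Derivation:
Start: (3, -6, 3)
Step 1: (3, -6, 3) -> (-(3), -(3), -(-6)) = (-3, -3, 6)
Step 2: (-3, -3, 6) -> (-(6), -(-3), -(-3)) = (-6, 3, 3)
Step 3: (-6, 3, 3) -> (-(3), -(-6), -(3)) = (-3, 6, -3)
Step 4: (-3, 6, -3) -> (-(-3), -(-3), -(6)) = (3, 3, -6)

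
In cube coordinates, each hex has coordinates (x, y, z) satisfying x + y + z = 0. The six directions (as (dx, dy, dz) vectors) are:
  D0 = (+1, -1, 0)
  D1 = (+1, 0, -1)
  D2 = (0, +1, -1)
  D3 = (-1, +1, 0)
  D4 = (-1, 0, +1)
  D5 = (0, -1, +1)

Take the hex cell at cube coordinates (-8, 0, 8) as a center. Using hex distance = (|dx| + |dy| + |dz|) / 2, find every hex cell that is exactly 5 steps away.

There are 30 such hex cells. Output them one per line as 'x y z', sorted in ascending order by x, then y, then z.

Answer: -13 0 13
-13 1 12
-13 2 11
-13 3 10
-13 4 9
-13 5 8
-12 -1 13
-12 5 7
-11 -2 13
-11 5 6
-10 -3 13
-10 5 5
-9 -4 13
-9 5 4
-8 -5 13
-8 5 3
-7 -5 12
-7 4 3
-6 -5 11
-6 3 3
-5 -5 10
-5 2 3
-4 -5 9
-4 1 3
-3 -5 8
-3 -4 7
-3 -3 6
-3 -2 5
-3 -1 4
-3 0 3

Derivation:
Walk ring at distance 5 from (-8, 0, 8):
Start at center + D4*5 = (-13, 0, 13)
  hex 0: (-13, 0, 13)
  hex 1: (-12, -1, 13)
  hex 2: (-11, -2, 13)
  hex 3: (-10, -3, 13)
  hex 4: (-9, -4, 13)
  hex 5: (-8, -5, 13)
  hex 6: (-7, -5, 12)
  hex 7: (-6, -5, 11)
  hex 8: (-5, -5, 10)
  hex 9: (-4, -5, 9)
  hex 10: (-3, -5, 8)
  hex 11: (-3, -4, 7)
  hex 12: (-3, -3, 6)
  hex 13: (-3, -2, 5)
  hex 14: (-3, -1, 4)
  hex 15: (-3, 0, 3)
  hex 16: (-4, 1, 3)
  hex 17: (-5, 2, 3)
  hex 18: (-6, 3, 3)
  hex 19: (-7, 4, 3)
  hex 20: (-8, 5, 3)
  hex 21: (-9, 5, 4)
  hex 22: (-10, 5, 5)
  hex 23: (-11, 5, 6)
  hex 24: (-12, 5, 7)
  hex 25: (-13, 5, 8)
  hex 26: (-13, 4, 9)
  hex 27: (-13, 3, 10)
  hex 28: (-13, 2, 11)
  hex 29: (-13, 1, 12)
Sorted: 30 hexes.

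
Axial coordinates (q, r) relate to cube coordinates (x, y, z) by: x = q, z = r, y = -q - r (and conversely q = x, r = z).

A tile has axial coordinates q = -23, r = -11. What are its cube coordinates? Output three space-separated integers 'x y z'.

x = q = -23
z = r = -11
y = -x - z = -(-23) - (-11) = 34

Answer: -23 34 -11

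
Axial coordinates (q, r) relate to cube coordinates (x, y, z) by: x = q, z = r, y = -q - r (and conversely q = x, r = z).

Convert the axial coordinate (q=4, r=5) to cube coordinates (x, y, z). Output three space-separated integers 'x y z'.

Answer: 4 -9 5

Derivation:
x = q = 4
z = r = 5
y = -x - z = -(4) - (5) = -9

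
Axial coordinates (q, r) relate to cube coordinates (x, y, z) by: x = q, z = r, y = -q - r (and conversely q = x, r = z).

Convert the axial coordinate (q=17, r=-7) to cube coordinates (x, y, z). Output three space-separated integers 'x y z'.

Answer: 17 -10 -7

Derivation:
x = q = 17
z = r = -7
y = -x - z = -(17) - (-7) = -10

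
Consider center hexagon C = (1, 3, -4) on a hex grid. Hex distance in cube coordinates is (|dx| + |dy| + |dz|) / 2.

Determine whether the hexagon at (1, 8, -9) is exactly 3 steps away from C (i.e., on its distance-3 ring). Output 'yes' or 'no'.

|px - cx| = |1 - 1| = 0
|py - cy| = |8 - 3| = 5
|pz - cz| = |-9 - (-4)| = 5
distance = (0+5+5)/2 = 10/2 = 5
radius = 3; distance != radius -> no

Answer: no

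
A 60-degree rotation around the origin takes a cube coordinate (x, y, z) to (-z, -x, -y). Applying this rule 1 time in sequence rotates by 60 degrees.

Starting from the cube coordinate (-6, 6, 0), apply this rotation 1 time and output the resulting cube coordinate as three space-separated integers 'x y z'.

Answer: 0 6 -6

Derivation:
Start: (-6, 6, 0)
Step 1: (-6, 6, 0) -> (-(0), -(-6), -(6)) = (0, 6, -6)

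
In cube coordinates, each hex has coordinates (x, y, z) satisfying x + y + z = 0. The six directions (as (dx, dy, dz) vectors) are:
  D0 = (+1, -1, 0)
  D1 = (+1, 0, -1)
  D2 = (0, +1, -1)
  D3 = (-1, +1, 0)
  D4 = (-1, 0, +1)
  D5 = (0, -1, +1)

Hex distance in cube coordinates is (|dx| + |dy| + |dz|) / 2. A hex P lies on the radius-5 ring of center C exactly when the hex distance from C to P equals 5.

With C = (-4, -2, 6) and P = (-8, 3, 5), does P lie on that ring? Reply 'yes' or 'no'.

|px - cx| = |-8 - (-4)| = 4
|py - cy| = |3 - (-2)| = 5
|pz - cz| = |5 - 6| = 1
distance = (4+5+1)/2 = 10/2 = 5
radius = 5; distance == radius -> yes

Answer: yes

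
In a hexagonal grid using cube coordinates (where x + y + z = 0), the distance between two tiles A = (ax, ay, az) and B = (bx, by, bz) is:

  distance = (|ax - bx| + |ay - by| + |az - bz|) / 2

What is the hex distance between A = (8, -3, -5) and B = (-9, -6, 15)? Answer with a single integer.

|ax - bx| = |8 - (-9)| = 17
|ay - by| = |-3 - (-6)| = 3
|az - bz| = |-5 - 15| = 20
distance = (17 + 3 + 20) / 2 = 40 / 2 = 20

Answer: 20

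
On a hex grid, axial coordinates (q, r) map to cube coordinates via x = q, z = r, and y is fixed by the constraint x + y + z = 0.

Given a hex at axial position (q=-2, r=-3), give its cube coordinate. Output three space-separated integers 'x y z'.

Answer: -2 5 -3

Derivation:
x = q = -2
z = r = -3
y = -x - z = -(-2) - (-3) = 5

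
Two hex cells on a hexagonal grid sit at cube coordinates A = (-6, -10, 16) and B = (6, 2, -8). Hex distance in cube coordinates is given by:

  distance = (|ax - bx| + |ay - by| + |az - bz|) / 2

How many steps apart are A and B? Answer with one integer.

Answer: 24

Derivation:
|ax - bx| = |-6 - 6| = 12
|ay - by| = |-10 - 2| = 12
|az - bz| = |16 - (-8)| = 24
distance = (12 + 12 + 24) / 2 = 48 / 2 = 24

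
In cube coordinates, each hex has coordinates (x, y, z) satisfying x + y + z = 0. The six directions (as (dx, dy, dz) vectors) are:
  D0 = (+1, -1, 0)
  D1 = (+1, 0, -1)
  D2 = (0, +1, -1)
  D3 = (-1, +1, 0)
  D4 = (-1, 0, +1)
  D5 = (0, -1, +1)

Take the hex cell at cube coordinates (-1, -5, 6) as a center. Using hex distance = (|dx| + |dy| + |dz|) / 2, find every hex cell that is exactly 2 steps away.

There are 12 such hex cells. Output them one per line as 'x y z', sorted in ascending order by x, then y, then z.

Answer: -3 -5 8
-3 -4 7
-3 -3 6
-2 -6 8
-2 -3 5
-1 -7 8
-1 -3 4
0 -7 7
0 -4 4
1 -7 6
1 -6 5
1 -5 4

Derivation:
Walk ring at distance 2 from (-1, -5, 6):
Start at center + D4*2 = (-3, -5, 8)
  hex 0: (-3, -5, 8)
  hex 1: (-2, -6, 8)
  hex 2: (-1, -7, 8)
  hex 3: (0, -7, 7)
  hex 4: (1, -7, 6)
  hex 5: (1, -6, 5)
  hex 6: (1, -5, 4)
  hex 7: (0, -4, 4)
  hex 8: (-1, -3, 4)
  hex 9: (-2, -3, 5)
  hex 10: (-3, -3, 6)
  hex 11: (-3, -4, 7)
Sorted: 12 hexes.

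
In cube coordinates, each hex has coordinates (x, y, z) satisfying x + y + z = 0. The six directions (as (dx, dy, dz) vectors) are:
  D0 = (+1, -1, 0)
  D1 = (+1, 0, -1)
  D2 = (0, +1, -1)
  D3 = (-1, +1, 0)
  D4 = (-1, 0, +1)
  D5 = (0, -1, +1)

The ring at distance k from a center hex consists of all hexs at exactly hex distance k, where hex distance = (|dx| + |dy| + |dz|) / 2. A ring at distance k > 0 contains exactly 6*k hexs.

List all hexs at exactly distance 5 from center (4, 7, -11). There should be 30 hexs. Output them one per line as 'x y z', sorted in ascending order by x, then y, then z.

Walk ring at distance 5 from (4, 7, -11):
Start at center + D4*5 = (-1, 7, -6)
  hex 0: (-1, 7, -6)
  hex 1: (0, 6, -6)
  hex 2: (1, 5, -6)
  hex 3: (2, 4, -6)
  hex 4: (3, 3, -6)
  hex 5: (4, 2, -6)
  hex 6: (5, 2, -7)
  hex 7: (6, 2, -8)
  hex 8: (7, 2, -9)
  hex 9: (8, 2, -10)
  hex 10: (9, 2, -11)
  hex 11: (9, 3, -12)
  hex 12: (9, 4, -13)
  hex 13: (9, 5, -14)
  hex 14: (9, 6, -15)
  hex 15: (9, 7, -16)
  hex 16: (8, 8, -16)
  hex 17: (7, 9, -16)
  hex 18: (6, 10, -16)
  hex 19: (5, 11, -16)
  hex 20: (4, 12, -16)
  hex 21: (3, 12, -15)
  hex 22: (2, 12, -14)
  hex 23: (1, 12, -13)
  hex 24: (0, 12, -12)
  hex 25: (-1, 12, -11)
  hex 26: (-1, 11, -10)
  hex 27: (-1, 10, -9)
  hex 28: (-1, 9, -8)
  hex 29: (-1, 8, -7)
Sorted: 30 hexes.

Answer: -1 7 -6
-1 8 -7
-1 9 -8
-1 10 -9
-1 11 -10
-1 12 -11
0 6 -6
0 12 -12
1 5 -6
1 12 -13
2 4 -6
2 12 -14
3 3 -6
3 12 -15
4 2 -6
4 12 -16
5 2 -7
5 11 -16
6 2 -8
6 10 -16
7 2 -9
7 9 -16
8 2 -10
8 8 -16
9 2 -11
9 3 -12
9 4 -13
9 5 -14
9 6 -15
9 7 -16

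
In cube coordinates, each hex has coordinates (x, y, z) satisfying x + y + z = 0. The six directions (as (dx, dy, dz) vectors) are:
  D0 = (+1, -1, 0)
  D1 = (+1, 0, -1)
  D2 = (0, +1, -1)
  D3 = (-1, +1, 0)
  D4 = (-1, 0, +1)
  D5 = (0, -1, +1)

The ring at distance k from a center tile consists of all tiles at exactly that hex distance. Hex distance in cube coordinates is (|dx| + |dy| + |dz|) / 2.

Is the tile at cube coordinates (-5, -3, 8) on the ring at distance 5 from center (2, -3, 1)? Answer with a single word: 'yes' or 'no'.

Answer: no

Derivation:
|px - cx| = |-5 - 2| = 7
|py - cy| = |-3 - (-3)| = 0
|pz - cz| = |8 - 1| = 7
distance = (7+0+7)/2 = 14/2 = 7
radius = 5; distance != radius -> no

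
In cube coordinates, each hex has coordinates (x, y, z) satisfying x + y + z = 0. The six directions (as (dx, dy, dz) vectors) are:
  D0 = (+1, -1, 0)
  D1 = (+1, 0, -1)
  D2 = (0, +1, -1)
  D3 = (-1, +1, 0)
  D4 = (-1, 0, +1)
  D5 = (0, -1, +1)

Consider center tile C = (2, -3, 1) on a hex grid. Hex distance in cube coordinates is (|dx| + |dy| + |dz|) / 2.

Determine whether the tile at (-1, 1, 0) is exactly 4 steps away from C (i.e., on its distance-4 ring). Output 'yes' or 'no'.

Answer: yes

Derivation:
|px - cx| = |-1 - 2| = 3
|py - cy| = |1 - (-3)| = 4
|pz - cz| = |0 - 1| = 1
distance = (3+4+1)/2 = 8/2 = 4
radius = 4; distance == radius -> yes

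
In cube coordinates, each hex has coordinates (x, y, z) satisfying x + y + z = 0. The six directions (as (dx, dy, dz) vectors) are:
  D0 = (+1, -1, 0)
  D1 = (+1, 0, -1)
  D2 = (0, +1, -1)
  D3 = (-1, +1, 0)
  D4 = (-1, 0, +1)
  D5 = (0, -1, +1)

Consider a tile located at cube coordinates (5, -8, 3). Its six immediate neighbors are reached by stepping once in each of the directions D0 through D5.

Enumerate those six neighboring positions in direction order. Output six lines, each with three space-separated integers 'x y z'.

Answer: 6 -9 3
6 -8 2
5 -7 2
4 -7 3
4 -8 4
5 -9 4

Derivation:
Center: (5, -8, 3). Add each direction:
  D0: (5, -8, 3) + (1, -1, 0) = (6, -9, 3)
  D1: (5, -8, 3) + (1, 0, -1) = (6, -8, 2)
  D2: (5, -8, 3) + (0, 1, -1) = (5, -7, 2)
  D3: (5, -8, 3) + (-1, 1, 0) = (4, -7, 3)
  D4: (5, -8, 3) + (-1, 0, 1) = (4, -8, 4)
  D5: (5, -8, 3) + (0, -1, 1) = (5, -9, 4)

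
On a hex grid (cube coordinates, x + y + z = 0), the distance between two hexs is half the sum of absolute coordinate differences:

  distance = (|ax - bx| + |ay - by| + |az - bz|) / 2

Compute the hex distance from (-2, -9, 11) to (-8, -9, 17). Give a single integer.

|ax - bx| = |-2 - (-8)| = 6
|ay - by| = |-9 - (-9)| = 0
|az - bz| = |11 - 17| = 6
distance = (6 + 0 + 6) / 2 = 12 / 2 = 6

Answer: 6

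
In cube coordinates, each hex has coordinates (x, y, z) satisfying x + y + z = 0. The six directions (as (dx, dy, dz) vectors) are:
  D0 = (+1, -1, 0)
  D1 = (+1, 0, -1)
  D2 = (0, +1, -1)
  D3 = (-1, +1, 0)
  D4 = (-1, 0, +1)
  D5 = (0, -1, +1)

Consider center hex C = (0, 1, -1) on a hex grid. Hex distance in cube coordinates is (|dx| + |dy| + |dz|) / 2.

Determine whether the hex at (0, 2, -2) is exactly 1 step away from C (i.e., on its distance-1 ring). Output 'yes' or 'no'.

Answer: yes

Derivation:
|px - cx| = |0 - 0| = 0
|py - cy| = |2 - 1| = 1
|pz - cz| = |-2 - (-1)| = 1
distance = (0+1+1)/2 = 2/2 = 1
radius = 1; distance == radius -> yes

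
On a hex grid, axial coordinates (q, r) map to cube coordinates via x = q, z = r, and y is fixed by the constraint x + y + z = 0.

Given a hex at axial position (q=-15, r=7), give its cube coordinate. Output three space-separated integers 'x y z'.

x = q = -15
z = r = 7
y = -x - z = -(-15) - (7) = 8

Answer: -15 8 7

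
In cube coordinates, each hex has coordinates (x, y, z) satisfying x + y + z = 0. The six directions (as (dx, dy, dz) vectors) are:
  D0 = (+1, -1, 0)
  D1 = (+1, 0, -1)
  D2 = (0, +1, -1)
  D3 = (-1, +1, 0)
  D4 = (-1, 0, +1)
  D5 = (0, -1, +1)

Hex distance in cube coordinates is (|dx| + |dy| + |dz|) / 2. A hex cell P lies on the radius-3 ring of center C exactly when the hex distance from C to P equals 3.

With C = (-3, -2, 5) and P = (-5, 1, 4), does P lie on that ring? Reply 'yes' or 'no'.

Answer: yes

Derivation:
|px - cx| = |-5 - (-3)| = 2
|py - cy| = |1 - (-2)| = 3
|pz - cz| = |4 - 5| = 1
distance = (2+3+1)/2 = 6/2 = 3
radius = 3; distance == radius -> yes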